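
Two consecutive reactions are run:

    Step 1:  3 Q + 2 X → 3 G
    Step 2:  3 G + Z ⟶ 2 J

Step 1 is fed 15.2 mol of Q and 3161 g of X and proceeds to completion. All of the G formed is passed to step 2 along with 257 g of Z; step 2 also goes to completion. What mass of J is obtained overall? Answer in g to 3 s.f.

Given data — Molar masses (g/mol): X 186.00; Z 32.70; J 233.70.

2370 g

Step 1:
n(Q) = 15.20 mol
n(X) = 3161 / 186.00 = 16.99 mol
n/ν → Q: 5.067, X: 8.495; Q is limiting.
n(G) produced = (3/3) × 15.20 = 15.20 mol
Step 2:
n(G) available = 15.20 mol
n(Z) = 257.0 / 32.70 = 7.859 mol
n/ν → G: 5.067, Z: 7.859; G is limiting.
n(J) = (2/3) × 15.20 = 10.13 mol
mass = 10.13 × 233.70 = 2367 g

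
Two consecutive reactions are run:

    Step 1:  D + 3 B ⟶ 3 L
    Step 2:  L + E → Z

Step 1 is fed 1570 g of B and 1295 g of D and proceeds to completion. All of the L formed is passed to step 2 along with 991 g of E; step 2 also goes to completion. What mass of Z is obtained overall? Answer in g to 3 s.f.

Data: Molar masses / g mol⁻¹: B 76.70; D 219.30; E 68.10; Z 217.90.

Step 1:
n(B) = 1570 / 76.70 = 20.47 mol
n(D) = 1295 / 219.30 = 5.905 mol
n/ν → B: 6.823, D: 5.905; D is limiting.
n(L) produced = (3/1) × 5.905 = 17.72 mol
Step 2:
n(L) available = 17.72 mol
n(E) = 991.0 / 68.10 = 14.55 mol
n/ν → L: 17.72, E: 14.55; E is limiting.
n(Z) = (1/1) × 14.55 = 14.55 mol
mass = 14.55 × 217.90 = 3170 g

3170 g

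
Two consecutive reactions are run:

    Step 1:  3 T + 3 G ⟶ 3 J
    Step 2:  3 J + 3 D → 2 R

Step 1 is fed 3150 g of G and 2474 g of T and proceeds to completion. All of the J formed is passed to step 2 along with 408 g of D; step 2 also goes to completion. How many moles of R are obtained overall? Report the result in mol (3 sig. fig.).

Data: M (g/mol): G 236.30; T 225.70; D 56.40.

4.82 mol

Step 1:
n(G) = 3150 / 236.30 = 13.33 mol
n(T) = 2474 / 225.70 = 10.96 mol
n/ν for G = 13.33/3 = 4.443
n/ν for T = 10.96/3 = 3.653
Smallest n/ν is T → limiting reagent.
n(J) produced = (3/3) × 10.96 = 10.96 mol
Step 2:
n(J) available = 10.96 mol
n(D) = 408.0 / 56.40 = 7.234 mol
n/ν for J = 10.96/3 = 3.653
n/ν for D = 7.234/3 = 2.411
Smallest n/ν is D → limiting reagent.
n(R) = (2/3) × 7.234 = 4.823 mol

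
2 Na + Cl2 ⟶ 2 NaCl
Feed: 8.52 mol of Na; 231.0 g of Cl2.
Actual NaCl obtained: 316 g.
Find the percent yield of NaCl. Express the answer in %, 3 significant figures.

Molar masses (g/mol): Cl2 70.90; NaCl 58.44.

83.0 %

n(Na) = 8.520 mol
n(Cl2) = 231.0 / 70.90 = 3.258 mol
n/ν for Na = 8.520/2 = 4.260
n/ν for Cl2 = 3.258/1 = 3.258
Smallest n/ν is Cl2 → limiting reagent.
theoretical n(NaCl) = (2/1) × 3.258 = 6.516 mol → 380.8 g
% yield = 316 / 380.8 × 100 = 82.98 %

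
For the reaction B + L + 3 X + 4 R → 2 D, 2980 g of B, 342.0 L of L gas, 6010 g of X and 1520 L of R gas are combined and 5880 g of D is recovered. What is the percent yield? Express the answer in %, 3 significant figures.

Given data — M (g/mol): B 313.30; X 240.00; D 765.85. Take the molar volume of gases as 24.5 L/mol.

46.0 %

n(B) = 2980 / 313.30 = 9.512 mol
n(L) = 342.0 / 24.5 = 13.96 mol
n(X) = 6010 / 240.00 = 25.04 mol
n(R) = 1520 / 24.5 = 62.04 mol
n/ν for B = 9.512/1 = 9.512
n/ν for L = 13.96/1 = 13.96
n/ν for X = 25.04/3 = 8.347
n/ν for R = 62.04/4 = 15.51
Smallest n/ν is X → limiting reagent.
theoretical n(D) = (2/3) × 25.04 = 16.69 mol → 12780 g
% yield = 5880 / 12780 × 100 = 46.01 %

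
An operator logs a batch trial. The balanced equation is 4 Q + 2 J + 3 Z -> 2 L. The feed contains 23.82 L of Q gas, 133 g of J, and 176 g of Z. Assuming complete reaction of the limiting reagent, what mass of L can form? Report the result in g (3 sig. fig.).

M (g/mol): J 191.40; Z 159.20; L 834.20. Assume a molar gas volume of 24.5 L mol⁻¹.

406 g

n(Q) = 23.82 / 24.5 = 0.9722 mol
n(J) = 133.0 / 191.40 = 0.6949 mol
n(Z) = 176.0 / 159.20 = 1.106 mol
n/ν → Q: 0.2431, J: 0.3475, Z: 0.3687; Q is limiting.
n(L) = (2/4) × 0.9722 = 0.4861 mol
mass = 0.4861 × 834.20 = 405.5 g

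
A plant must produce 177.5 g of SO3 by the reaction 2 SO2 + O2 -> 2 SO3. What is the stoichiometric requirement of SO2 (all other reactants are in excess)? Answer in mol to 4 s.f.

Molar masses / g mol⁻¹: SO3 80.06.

n(SO3) = 177.5 / 80.06 = 2.217 mol
n(SO2) = (2/2) × 2.217 = 2.217 mol

2.217 mol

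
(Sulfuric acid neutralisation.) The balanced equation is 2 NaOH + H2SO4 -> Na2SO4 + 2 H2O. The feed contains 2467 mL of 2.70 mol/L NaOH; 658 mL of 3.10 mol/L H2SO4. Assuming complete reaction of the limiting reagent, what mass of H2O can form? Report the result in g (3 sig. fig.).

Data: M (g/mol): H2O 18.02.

73.5 g

n(NaOH) = 2.70 × 2467/1000 = 6.661 mol
n(H2SO4) = 3.10 × 658.0/1000 = 2.040 mol
n/ν for NaOH = 6.661/2 = 3.331
n/ν for H2SO4 = 2.040/1 = 2.040
Smallest n/ν is H2SO4 → limiting reagent.
n(H2O) = (2/1) × 2.040 = 4.080 mol
mass = 4.080 × 18.02 = 73.52 g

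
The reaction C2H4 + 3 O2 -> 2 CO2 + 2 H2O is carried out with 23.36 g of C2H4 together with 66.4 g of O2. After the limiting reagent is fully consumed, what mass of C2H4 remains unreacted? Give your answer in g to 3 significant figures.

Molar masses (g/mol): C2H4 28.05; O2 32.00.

n(C2H4) = 23.36 / 28.05 = 0.8328 mol
n(O2) = 66.40 / 32.00 = 2.075 mol
n/ν for C2H4 = 0.8328/1 = 0.8328
n/ν for O2 = 2.075/3 = 0.6917
Smallest n/ν is O2 → limiting reagent.
C2H4 consumed = (1/3) × 2.075 = 0.6917 mol
C2H4 remaining = 0.8328 − 0.6917 = 0.1411 mol
mass = 0.1411 × 28.05 = 3.958 g

3.96 g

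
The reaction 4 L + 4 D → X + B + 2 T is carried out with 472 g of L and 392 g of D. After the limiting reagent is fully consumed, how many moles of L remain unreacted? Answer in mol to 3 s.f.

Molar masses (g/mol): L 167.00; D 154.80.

0.294 mol

n(L) = 472.0 / 167.00 = 2.826 mol
n(D) = 392.0 / 154.80 = 2.532 mol
n/ν for L = 2.826/4 = 0.7065
n/ν for D = 2.532/4 = 0.6330
Smallest n/ν is D → limiting reagent.
L consumed = (4/4) × 2.532 = 2.532 mol
L remaining = 2.826 − 2.532 = 0.2940 mol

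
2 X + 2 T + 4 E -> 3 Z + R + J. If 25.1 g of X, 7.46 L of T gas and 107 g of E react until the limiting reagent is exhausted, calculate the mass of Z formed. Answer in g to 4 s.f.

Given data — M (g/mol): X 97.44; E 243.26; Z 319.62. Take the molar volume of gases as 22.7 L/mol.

105.4 g

n(X) = 25.10 / 97.44 = 0.2576 mol
n(T) = 7.460 / 22.7 = 0.3286 mol
n(E) = 107.0 / 243.26 = 0.4399 mol
n/ν for X = 0.2576/2 = 0.1288
n/ν for T = 0.3286/2 = 0.1643
n/ν for E = 0.4399/4 = 0.1100
Smallest n/ν is E → limiting reagent.
n(Z) = (3/4) × 0.4399 = 0.3299 mol
mass = 0.3299 × 319.62 = 105.4 g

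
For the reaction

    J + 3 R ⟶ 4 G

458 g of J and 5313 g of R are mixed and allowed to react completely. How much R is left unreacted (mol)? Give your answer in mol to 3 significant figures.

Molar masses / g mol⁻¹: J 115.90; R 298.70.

n(J) = 458.0 / 115.90 = 3.952 mol
n(R) = 5313 / 298.70 = 17.79 mol
n/ν for J = 3.952/1 = 3.952
n/ν for R = 17.79/3 = 5.930
Smallest n/ν is J → limiting reagent.
R consumed = (3/1) × 3.952 = 11.86 mol
R remaining = 17.79 − 11.86 = 5.930 mol

5.93 mol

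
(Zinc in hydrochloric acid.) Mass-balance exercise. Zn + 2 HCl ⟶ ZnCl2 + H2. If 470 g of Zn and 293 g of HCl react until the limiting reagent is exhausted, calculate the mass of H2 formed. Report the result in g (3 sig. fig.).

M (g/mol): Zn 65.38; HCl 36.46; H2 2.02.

n(Zn) = 470.0 / 65.38 = 7.189 mol
n(HCl) = 293.0 / 36.46 = 8.036 mol
n/ν → Zn: 7.189, HCl: 4.018; HCl is limiting.
n(H2) = (1/2) × 8.036 = 4.018 mol
mass = 4.018 × 2.02 = 8.116 g

8.12 g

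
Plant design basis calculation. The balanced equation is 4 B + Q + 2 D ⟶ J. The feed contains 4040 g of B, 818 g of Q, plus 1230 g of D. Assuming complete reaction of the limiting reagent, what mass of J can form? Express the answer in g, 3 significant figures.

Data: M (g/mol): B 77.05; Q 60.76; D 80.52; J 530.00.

n(B) = 4040 / 77.05 = 52.43 mol
n(Q) = 818.0 / 60.76 = 13.46 mol
n(D) = 1230 / 80.52 = 15.28 mol
n/ν for B = 52.43/4 = 13.11
n/ν for Q = 13.46/1 = 13.46
n/ν for D = 15.28/2 = 7.640
Smallest n/ν is D → limiting reagent.
n(J) = (1/2) × 15.28 = 7.640 mol
mass = 7.640 × 530.00 = 4049 g

4050 g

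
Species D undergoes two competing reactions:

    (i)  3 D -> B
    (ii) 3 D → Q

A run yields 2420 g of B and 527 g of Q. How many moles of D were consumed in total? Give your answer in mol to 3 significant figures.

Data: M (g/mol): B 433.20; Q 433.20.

n(B) = 2420 / 433.20 = 5.586 mol
n(Q) = 527 / 433.20 = 1.217 mol
n(D) via (i) = (3/1)×5.586 = 16.76 mol
n(D) via (ii) = (3/1)×1.217 = 3.651 mol
total n(D) = 16.76 + 3.651 = 20.41 mol

20.4 mol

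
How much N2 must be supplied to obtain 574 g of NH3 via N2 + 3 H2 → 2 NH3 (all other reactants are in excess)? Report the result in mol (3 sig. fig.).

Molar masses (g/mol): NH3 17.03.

n(NH3) = 574 / 17.03 = 33.71 mol
n(N2) = (1/2) × 33.71 = 16.86 mol

16.9 mol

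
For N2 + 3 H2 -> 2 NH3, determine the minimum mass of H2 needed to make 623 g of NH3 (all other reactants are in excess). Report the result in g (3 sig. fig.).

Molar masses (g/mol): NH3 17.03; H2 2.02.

111 g

n(NH3) = 623 / 17.03 = 36.58 mol
n(H2) = (3/2) × 36.58 = 54.87 mol
mass = 54.87 × 2.02 = 110.8 g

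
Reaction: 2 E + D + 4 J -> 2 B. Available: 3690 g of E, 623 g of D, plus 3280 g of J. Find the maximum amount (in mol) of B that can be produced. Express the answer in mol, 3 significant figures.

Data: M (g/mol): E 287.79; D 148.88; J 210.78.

7.78 mol

n(E) = 3690 / 287.79 = 12.82 mol
n(D) = 623.0 / 148.88 = 4.185 mol
n(J) = 3280 / 210.78 = 15.56 mol
n/ν for E = 12.82/2 = 6.410
n/ν for D = 4.185/1 = 4.185
n/ν for J = 15.56/4 = 3.890
Smallest n/ν is J → limiting reagent.
n(B) = (2/4) × 15.56 = 7.780 mol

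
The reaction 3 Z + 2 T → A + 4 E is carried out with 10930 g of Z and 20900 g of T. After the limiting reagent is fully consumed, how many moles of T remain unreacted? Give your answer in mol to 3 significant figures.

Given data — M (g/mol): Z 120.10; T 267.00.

17.6 mol

n(Z) = 10930 / 120.10 = 91.01 mol
n(T) = 20900 / 267.00 = 78.28 mol
n/ν → Z: 30.34, T: 39.14; Z is limiting.
T consumed = (2/3) × 91.01 = 60.67 mol
T remaining = 78.28 − 60.67 = 17.61 mol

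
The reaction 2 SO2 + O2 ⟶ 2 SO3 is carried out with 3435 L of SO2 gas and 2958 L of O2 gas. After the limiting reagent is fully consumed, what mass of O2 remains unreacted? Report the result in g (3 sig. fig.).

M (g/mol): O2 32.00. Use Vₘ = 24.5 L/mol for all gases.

1620 g

n(SO2) = 3435 / 24.5 = 140.2 mol
n(O2) = 2958 / 24.5 = 120.7 mol
n/ν → SO2: 70.10, O2: 120.7; SO2 is limiting.
O2 consumed = (1/2) × 140.2 = 70.10 mol
O2 remaining = 120.7 − 70.10 = 50.60 mol
mass = 50.60 × 32.00 = 1619 g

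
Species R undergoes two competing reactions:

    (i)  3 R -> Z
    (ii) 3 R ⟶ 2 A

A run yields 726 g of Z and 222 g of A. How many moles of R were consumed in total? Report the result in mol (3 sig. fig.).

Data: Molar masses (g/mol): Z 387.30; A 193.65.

n(Z) = 726 / 387.30 = 1.875 mol
n(A) = 222 / 193.65 = 1.146 mol
n(R) via (i) = (3/1)×1.875 = 5.625 mol
n(R) via (ii) = (3/2)×1.146 = 1.719 mol
total n(R) = 5.625 + 1.719 = 7.344 mol

7.34 mol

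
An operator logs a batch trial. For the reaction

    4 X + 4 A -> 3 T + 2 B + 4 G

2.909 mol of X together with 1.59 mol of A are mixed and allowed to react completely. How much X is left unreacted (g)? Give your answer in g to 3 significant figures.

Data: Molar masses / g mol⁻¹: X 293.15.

387 g

n(X) = 2.909 mol
n(A) = 1.590 mol
n/ν for X = 2.909/4 = 0.7273
n/ν for A = 1.590/4 = 0.3975
Smallest n/ν is A → limiting reagent.
X consumed = (4/4) × 1.590 = 1.590 mol
X remaining = 2.909 − 1.590 = 1.319 mol
mass = 1.319 × 293.15 = 386.7 g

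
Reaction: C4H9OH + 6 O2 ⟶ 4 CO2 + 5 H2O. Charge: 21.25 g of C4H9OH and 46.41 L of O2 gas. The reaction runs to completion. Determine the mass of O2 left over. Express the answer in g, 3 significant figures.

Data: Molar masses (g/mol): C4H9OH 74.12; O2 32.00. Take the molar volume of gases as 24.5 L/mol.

5.57 g

n(C4H9OH) = 21.25 / 74.12 = 0.2867 mol
n(O2) = 46.41 / 24.5 = 1.894 mol
n/ν → C4H9OH: 0.2867, O2: 0.3157; C4H9OH is limiting.
O2 consumed = (6/1) × 0.2867 = 1.720 mol
O2 remaining = 1.894 − 1.720 = 0.1740 mol
mass = 0.1740 × 32.00 = 5.568 g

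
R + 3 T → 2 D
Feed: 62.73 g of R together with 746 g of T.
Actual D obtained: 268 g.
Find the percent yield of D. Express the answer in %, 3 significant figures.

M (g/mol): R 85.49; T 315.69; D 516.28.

35.4 %

n(R) = 62.73 / 85.49 = 0.7338 mol
n(T) = 746.0 / 315.69 = 2.363 mol
n/ν → R: 0.7338, T: 0.7877; R is limiting.
theoretical n(D) = (2/1) × 0.7338 = 1.468 mol → 757.9 g
% yield = 268 / 757.9 × 100 = 35.36 %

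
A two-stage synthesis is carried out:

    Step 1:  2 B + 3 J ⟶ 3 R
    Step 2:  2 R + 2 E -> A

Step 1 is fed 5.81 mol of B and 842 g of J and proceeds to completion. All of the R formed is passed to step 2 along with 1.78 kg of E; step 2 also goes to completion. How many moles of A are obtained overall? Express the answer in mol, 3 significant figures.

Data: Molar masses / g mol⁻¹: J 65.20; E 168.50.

4.36 mol

Step 1:
n(B) = 5.810 mol
n(J) = 842.0 / 65.20 = 12.91 mol
n/ν for B = 5.810/2 = 2.905
n/ν for J = 12.91/3 = 4.303
Smallest n/ν is B → limiting reagent.
n(R) produced = (3/2) × 5.810 = 8.715 mol
Step 2:
n(R) available = 8.715 mol
n(E) = 1.780×1000 / 168.50 = 10.56 mol
n/ν for R = 8.715/2 = 4.358
n/ν for E = 10.56/2 = 5.280
Smallest n/ν is R → limiting reagent.
n(A) = (1/2) × 8.715 = 4.358 mol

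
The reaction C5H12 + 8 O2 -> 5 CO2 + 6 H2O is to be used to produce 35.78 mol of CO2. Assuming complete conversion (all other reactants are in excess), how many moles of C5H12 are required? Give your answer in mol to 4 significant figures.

n(CO2) = 35.78 mol
n(C5H12) = (1/5) × 35.78 = 7.156 mol

7.156 mol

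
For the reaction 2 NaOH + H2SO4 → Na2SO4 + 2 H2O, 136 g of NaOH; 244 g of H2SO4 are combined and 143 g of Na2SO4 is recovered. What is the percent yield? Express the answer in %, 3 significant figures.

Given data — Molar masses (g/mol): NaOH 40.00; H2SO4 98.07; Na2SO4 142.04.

n(NaOH) = 136.0 / 40.00 = 3.400 mol
n(H2SO4) = 244.0 / 98.07 = 2.488 mol
n/ν → NaOH: 1.700, H2SO4: 2.488; NaOH is limiting.
theoretical n(Na2SO4) = (1/2) × 3.400 = 1.700 mol → 241.5 g
% yield = 143 / 241.5 × 100 = 59.21 %

59.2 %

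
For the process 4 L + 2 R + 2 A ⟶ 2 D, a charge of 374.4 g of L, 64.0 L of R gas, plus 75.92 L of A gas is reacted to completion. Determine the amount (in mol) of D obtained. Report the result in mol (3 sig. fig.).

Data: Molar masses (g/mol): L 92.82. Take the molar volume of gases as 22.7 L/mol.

n(L) = 374.4 / 92.82 = 4.034 mol
n(R) = 64.00 / 22.7 = 2.819 mol
n(A) = 75.92 / 22.7 = 3.344 mol
n/ν for L = 4.034/4 = 1.009
n/ν for R = 2.819/2 = 1.410
n/ν for A = 3.344/2 = 1.672
Smallest n/ν is L → limiting reagent.
n(D) = (2/4) × 4.034 = 2.017 mol

2.02 mol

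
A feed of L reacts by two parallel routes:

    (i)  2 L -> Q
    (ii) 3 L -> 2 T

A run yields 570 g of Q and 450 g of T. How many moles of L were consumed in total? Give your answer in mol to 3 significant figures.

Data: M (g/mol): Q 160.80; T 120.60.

12.7 mol

n(Q) = 570 / 160.80 = 3.545 mol
n(T) = 450 / 120.60 = 3.731 mol
n(L) via (i) = (2/1)×3.545 = 7.090 mol
n(L) via (ii) = (3/2)×3.731 = 5.597 mol
total n(L) = 7.090 + 5.597 = 12.69 mol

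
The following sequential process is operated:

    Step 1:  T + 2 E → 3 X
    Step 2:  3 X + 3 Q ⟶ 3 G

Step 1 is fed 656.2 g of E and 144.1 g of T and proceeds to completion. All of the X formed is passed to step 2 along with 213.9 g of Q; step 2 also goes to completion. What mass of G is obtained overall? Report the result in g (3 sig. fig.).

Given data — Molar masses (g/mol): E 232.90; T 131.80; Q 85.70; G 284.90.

Step 1:
n(E) = 656.2 / 232.90 = 2.818 mol
n(T) = 144.1 / 131.80 = 1.093 mol
n/ν for E = 2.818/2 = 1.409
n/ν for T = 1.093/1 = 1.093
Smallest n/ν is T → limiting reagent.
n(X) produced = (3/1) × 1.093 = 3.279 mol
Step 2:
n(X) available = 3.279 mol
n(Q) = 213.9 / 85.70 = 2.496 mol
n/ν for X = 3.279/3 = 1.093
n/ν for Q = 2.496/3 = 0.8320
Smallest n/ν is Q → limiting reagent.
n(G) = (3/3) × 2.496 = 2.496 mol
mass = 2.496 × 284.90 = 711.1 g

711 g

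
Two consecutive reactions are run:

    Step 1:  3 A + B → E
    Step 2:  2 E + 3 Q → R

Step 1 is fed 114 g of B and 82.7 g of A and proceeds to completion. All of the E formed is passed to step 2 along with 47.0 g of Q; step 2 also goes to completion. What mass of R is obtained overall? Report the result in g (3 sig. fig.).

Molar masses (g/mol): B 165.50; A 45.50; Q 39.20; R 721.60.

Step 1:
n(B) = 114.0 / 165.50 = 0.6888 mol
n(A) = 82.70 / 45.50 = 1.818 mol
n/ν for B = 0.6888/1 = 0.6888
n/ν for A = 1.818/3 = 0.6060
Smallest n/ν is A → limiting reagent.
n(E) produced = (1/3) × 1.818 = 0.6060 mol
Step 2:
n(E) available = 0.6060 mol
n(Q) = 47.00 / 39.20 = 1.199 mol
n/ν for E = 0.6060/2 = 0.3030
n/ν for Q = 1.199/3 = 0.3997
Smallest n/ν is E → limiting reagent.
n(R) = (1/2) × 0.6060 = 0.3030 mol
mass = 0.3030 × 721.60 = 218.6 g

219 g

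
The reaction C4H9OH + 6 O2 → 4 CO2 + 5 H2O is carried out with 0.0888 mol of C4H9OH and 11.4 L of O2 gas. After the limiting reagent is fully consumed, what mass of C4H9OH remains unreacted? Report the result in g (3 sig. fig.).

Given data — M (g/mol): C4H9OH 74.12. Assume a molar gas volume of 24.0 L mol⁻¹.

0.714 g

n(C4H9OH) = 0.08880 mol
n(O2) = 11.40 / 24.0 = 0.4750 mol
n/ν for C4H9OH = 0.08880/1 = 0.08880
n/ν for O2 = 0.4750/6 = 0.07917
Smallest n/ν is O2 → limiting reagent.
C4H9OH consumed = (1/6) × 0.4750 = 0.07917 mol
C4H9OH remaining = 0.08880 − 0.07917 = 0.009630 mol
mass = 0.009630 × 74.12 = 0.7138 g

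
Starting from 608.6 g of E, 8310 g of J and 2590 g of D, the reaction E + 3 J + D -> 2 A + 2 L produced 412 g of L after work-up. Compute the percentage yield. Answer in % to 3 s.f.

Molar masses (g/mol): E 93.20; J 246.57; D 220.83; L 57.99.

n(E) = 608.6 / 93.20 = 6.530 mol
n(J) = 8310 / 246.57 = 33.70 mol
n(D) = 2590 / 220.83 = 11.73 mol
n/ν for E = 6.530/1 = 6.530
n/ν for J = 33.70/3 = 11.23
n/ν for D = 11.73/1 = 11.73
Smallest n/ν is E → limiting reagent.
theoretical n(L) = (2/1) × 6.530 = 13.06 mol → 757.3 g
% yield = 412 / 757.3 × 100 = 54.40 %

54.4 %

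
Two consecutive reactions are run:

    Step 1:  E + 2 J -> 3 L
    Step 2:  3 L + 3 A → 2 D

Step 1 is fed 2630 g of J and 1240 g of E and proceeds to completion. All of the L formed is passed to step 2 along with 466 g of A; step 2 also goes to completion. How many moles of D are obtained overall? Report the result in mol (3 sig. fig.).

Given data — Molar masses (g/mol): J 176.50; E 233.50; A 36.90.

8.42 mol

Step 1:
n(J) = 2630 / 176.50 = 14.90 mol
n(E) = 1240 / 233.50 = 5.310 mol
n/ν for J = 14.90/2 = 7.450
n/ν for E = 5.310/1 = 5.310
Smallest n/ν is E → limiting reagent.
n(L) produced = (3/1) × 5.310 = 15.93 mol
Step 2:
n(L) available = 15.93 mol
n(A) = 466.0 / 36.90 = 12.63 mol
n/ν for L = 15.93/3 = 5.310
n/ν for A = 12.63/3 = 4.210
Smallest n/ν is A → limiting reagent.
n(D) = (2/3) × 12.63 = 8.420 mol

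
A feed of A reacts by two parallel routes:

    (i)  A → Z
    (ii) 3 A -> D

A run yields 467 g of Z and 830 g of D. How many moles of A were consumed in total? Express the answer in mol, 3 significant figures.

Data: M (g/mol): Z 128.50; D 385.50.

n(Z) = 467 / 128.50 = 3.634 mol
n(D) = 830 / 385.50 = 2.153 mol
n(A) via (i) = (1/1)×3.634 = 3.634 mol
n(A) via (ii) = (3/1)×2.153 = 6.459 mol
total n(A) = 3.634 + 6.459 = 10.09 mol

10.1 mol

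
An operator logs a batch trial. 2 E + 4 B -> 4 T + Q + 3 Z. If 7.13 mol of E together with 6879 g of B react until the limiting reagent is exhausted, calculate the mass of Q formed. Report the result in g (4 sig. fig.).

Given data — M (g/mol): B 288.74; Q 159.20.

567.5 g

n(E) = 7.130 mol
n(B) = 6879 / 288.74 = 23.82 mol
n/ν for E = 7.130/2 = 3.565
n/ν for B = 23.82/4 = 5.955
Smallest n/ν is E → limiting reagent.
n(Q) = (1/2) × 7.130 = 3.565 mol
mass = 3.565 × 159.20 = 567.5 g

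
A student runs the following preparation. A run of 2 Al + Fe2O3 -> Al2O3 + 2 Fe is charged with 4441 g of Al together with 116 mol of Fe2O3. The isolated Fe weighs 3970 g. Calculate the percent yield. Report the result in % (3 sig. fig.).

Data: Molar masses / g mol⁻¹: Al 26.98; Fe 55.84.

43.2 %

n(Al) = 4441 / 26.98 = 164.6 mol
n(Fe2O3) = 116.0 mol
n/ν for Al = 164.6/2 = 82.30
n/ν for Fe2O3 = 116.0/1 = 116.0
Smallest n/ν is Al → limiting reagent.
theoretical n(Fe) = (2/2) × 164.6 = 164.6 mol → 9191 g
% yield = 3970 / 9191 × 100 = 43.19 %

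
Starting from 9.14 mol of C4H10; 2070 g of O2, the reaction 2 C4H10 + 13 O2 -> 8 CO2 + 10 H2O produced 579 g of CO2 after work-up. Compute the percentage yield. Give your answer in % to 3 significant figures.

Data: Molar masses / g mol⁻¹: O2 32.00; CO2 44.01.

n(C4H10) = 9.140 mol
n(O2) = 2070 / 32.00 = 64.69 mol
n/ν for C4H10 = 9.140/2 = 4.570
n/ν for O2 = 64.69/13 = 4.976
Smallest n/ν is C4H10 → limiting reagent.
theoretical n(CO2) = (8/2) × 9.140 = 36.56 mol → 1609 g
% yield = 579 / 1609 × 100 = 35.99 %

36.0 %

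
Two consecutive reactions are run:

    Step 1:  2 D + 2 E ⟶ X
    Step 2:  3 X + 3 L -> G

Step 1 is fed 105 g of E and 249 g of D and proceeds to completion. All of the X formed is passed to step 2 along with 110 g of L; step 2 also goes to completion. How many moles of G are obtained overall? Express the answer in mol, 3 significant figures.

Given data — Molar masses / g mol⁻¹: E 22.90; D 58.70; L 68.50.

Step 1:
n(E) = 105.0 / 22.90 = 4.585 mol
n(D) = 249.0 / 58.70 = 4.242 mol
n/ν → E: 2.293, D: 2.121; D is limiting.
n(X) produced = (1/2) × 4.242 = 2.121 mol
Step 2:
n(X) available = 2.121 mol
n(L) = 110.0 / 68.50 = 1.606 mol
n/ν → X: 0.7070, L: 0.5353; L is limiting.
n(G) = (1/3) × 1.606 = 0.5353 mol

0.535 mol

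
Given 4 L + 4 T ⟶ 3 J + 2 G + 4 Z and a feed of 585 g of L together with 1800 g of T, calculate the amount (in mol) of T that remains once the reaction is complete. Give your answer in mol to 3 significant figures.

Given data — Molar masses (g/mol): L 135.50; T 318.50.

n(L) = 585.0 / 135.50 = 4.317 mol
n(T) = 1800 / 318.50 = 5.651 mol
n/ν for L = 4.317/4 = 1.079
n/ν for T = 5.651/4 = 1.413
Smallest n/ν is L → limiting reagent.
T consumed = (4/4) × 4.317 = 4.317 mol
T remaining = 5.651 − 4.317 = 1.334 mol

1.33 mol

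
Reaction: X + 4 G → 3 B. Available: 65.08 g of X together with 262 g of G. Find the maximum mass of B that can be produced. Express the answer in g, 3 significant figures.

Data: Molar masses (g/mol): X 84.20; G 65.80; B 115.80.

269 g

n(X) = 65.08 / 84.20 = 0.7729 mol
n(G) = 262.0 / 65.80 = 3.982 mol
n/ν → X: 0.7729, G: 0.9955; X is limiting.
n(B) = (3/1) × 0.7729 = 2.319 mol
mass = 2.319 × 115.80 = 268.5 g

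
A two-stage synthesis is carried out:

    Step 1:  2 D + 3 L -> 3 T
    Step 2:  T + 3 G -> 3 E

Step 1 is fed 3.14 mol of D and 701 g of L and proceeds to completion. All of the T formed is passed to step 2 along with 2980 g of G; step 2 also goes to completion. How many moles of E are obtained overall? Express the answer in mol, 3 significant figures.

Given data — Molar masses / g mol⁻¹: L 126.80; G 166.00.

14.1 mol

Step 1:
n(D) = 3.140 mol
n(L) = 701.0 / 126.80 = 5.528 mol
n/ν for D = 3.140/2 = 1.570
n/ν for L = 5.528/3 = 1.843
Smallest n/ν is D → limiting reagent.
n(T) produced = (3/2) × 3.140 = 4.710 mol
Step 2:
n(T) available = 4.710 mol
n(G) = 2980 / 166.00 = 17.95 mol
n/ν for T = 4.710/1 = 4.710
n/ν for G = 17.95/3 = 5.983
Smallest n/ν is T → limiting reagent.
n(E) = (3/1) × 4.710 = 14.13 mol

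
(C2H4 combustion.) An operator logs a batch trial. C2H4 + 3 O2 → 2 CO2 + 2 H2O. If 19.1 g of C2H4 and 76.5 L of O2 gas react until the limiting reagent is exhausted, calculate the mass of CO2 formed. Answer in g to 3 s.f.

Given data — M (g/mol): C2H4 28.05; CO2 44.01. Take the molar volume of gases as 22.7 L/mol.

n(C2H4) = 19.10 / 28.05 = 0.6809 mol
n(O2) = 76.50 / 22.7 = 3.370 mol
n/ν for C2H4 = 0.6809/1 = 0.6809
n/ν for O2 = 3.370/3 = 1.123
Smallest n/ν is C2H4 → limiting reagent.
n(CO2) = (2/1) × 0.6809 = 1.362 mol
mass = 1.362 × 44.01 = 59.94 g

59.9 g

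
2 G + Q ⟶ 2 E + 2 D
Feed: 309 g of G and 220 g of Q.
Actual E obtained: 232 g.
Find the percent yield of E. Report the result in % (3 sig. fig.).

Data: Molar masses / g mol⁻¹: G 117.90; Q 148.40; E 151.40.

58.5 %

n(G) = 309.0 / 117.90 = 2.621 mol
n(Q) = 220.0 / 148.40 = 1.482 mol
n/ν for G = 2.621/2 = 1.311
n/ν for Q = 1.482/1 = 1.482
Smallest n/ν is G → limiting reagent.
theoretical n(E) = (2/2) × 2.621 = 2.621 mol → 396.8 g
% yield = 232 / 396.8 × 100 = 58.47 %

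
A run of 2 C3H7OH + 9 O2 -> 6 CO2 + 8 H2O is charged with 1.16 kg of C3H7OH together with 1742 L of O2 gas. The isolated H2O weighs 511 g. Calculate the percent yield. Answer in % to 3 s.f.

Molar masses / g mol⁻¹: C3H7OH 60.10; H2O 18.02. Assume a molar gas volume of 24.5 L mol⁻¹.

n(C3H7OH) = 1.160×1000 / 60.10 = 19.30 mol
n(O2) = 1742 / 24.5 = 71.10 mol
n/ν → C3H7OH: 9.650, O2: 7.900; O2 is limiting.
theoretical n(H2O) = (8/9) × 71.10 = 63.20 mol → 1139 g
% yield = 511 / 1139 × 100 = 44.86 %

44.9 %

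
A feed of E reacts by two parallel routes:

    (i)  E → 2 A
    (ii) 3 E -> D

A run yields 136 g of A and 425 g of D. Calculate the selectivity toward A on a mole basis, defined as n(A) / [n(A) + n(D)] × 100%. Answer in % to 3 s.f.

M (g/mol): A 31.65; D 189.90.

n(A) = 136 / 31.65 = 4.297 mol
n(D) = 425 / 189.90 = 2.238 mol
selectivity = 4.297/(4.297+2.238) × 100 = 65.75 %

65.8 %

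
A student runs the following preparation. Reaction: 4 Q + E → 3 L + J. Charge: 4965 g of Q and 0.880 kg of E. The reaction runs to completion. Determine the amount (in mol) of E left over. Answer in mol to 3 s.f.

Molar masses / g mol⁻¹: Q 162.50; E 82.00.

n(Q) = 4965 / 162.50 = 30.55 mol
n(E) = 0.8800×1000 / 82.00 = 10.73 mol
n/ν for Q = 30.55/4 = 7.638
n/ν for E = 10.73/1 = 10.73
Smallest n/ν is Q → limiting reagent.
E consumed = (1/4) × 30.55 = 7.638 mol
E remaining = 10.73 − 7.638 = 3.092 mol

3.09 mol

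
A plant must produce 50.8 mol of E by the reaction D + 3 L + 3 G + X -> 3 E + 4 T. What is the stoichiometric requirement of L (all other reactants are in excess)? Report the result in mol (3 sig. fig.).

n(E) = 50.80 mol
n(L) = (3/3) × 50.80 = 50.80 mol

50.8 mol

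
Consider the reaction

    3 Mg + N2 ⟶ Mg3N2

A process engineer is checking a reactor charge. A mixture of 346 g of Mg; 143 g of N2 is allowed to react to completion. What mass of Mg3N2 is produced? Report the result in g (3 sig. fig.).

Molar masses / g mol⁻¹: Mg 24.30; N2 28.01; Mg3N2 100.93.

479 g

n(Mg) = 346.0 / 24.30 = 14.24 mol
n(N2) = 143.0 / 28.01 = 5.105 mol
n/ν → Mg: 4.747, N2: 5.105; Mg is limiting.
n(Mg3N2) = (1/3) × 14.24 = 4.747 mol
mass = 4.747 × 100.93 = 479.1 g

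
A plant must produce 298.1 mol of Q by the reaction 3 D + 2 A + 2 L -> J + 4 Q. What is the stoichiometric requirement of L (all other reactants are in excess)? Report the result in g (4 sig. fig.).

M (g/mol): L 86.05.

12830 g

n(Q) = 298.1 mol
n(L) = (2/4) × 298.1 = 149.1 mol
mass = 149.1 × 86.05 = 12830 g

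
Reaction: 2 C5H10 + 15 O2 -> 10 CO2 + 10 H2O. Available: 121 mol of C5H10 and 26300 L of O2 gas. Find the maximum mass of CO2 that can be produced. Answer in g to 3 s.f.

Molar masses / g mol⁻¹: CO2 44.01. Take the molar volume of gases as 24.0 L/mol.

26600 g

n(C5H10) = 121.0 mol
n(O2) = 26300 / 24.0 = 1096 mol
n/ν → C5H10: 60.50, O2: 73.07; C5H10 is limiting.
n(CO2) = (10/2) × 121.0 = 605.0 mol
mass = 605.0 × 44.01 = 26630 g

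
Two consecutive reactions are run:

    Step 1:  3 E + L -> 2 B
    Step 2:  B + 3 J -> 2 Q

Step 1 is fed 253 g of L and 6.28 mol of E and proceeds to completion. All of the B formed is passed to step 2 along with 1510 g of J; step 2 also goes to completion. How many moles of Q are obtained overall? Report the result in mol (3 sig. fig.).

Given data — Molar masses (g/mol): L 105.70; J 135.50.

Step 1:
n(L) = 253.0 / 105.70 = 2.394 mol
n(E) = 6.280 mol
n/ν → L: 2.394, E: 2.093; E is limiting.
n(B) produced = (2/3) × 6.280 = 4.187 mol
Step 2:
n(B) available = 4.187 mol
n(J) = 1510 / 135.50 = 11.14 mol
n/ν → B: 4.187, J: 3.713; J is limiting.
n(Q) = (2/3) × 11.14 = 7.427 mol

7.43 mol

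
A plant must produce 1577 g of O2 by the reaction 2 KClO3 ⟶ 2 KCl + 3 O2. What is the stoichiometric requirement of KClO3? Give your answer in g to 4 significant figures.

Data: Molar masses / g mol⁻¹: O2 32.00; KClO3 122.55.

n(O2) = 1577 / 32.00 = 49.28 mol
n(KClO3) = (2/3) × 49.28 = 32.85 mol
mass = 32.85 × 122.55 = 4026 g

4026 g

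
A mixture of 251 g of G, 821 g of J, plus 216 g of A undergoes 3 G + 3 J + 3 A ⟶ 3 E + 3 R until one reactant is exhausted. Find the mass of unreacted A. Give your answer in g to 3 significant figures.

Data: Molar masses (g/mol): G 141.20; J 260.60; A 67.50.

n(G) = 251.0 / 141.20 = 1.778 mol
n(J) = 821.0 / 260.60 = 3.150 mol
n(A) = 216.0 / 67.50 = 3.200 mol
n/ν for G = 1.778/3 = 0.5927
n/ν for J = 3.150/3 = 1.050
n/ν for A = 3.200/3 = 1.067
Smallest n/ν is G → limiting reagent.
A consumed = (3/3) × 1.778 = 1.778 mol
A remaining = 3.200 − 1.778 = 1.422 mol
mass = 1.422 × 67.50 = 95.99 g

96.0 g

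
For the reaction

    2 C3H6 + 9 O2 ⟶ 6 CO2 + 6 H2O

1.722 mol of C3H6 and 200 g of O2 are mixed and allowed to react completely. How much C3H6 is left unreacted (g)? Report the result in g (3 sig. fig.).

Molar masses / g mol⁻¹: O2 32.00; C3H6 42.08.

n(C3H6) = 1.722 mol
n(O2) = 200.0 / 32.00 = 6.250 mol
n/ν for C3H6 = 1.722/2 = 0.8610
n/ν for O2 = 6.250/9 = 0.6944
Smallest n/ν is O2 → limiting reagent.
C3H6 consumed = (2/9) × 6.250 = 1.389 mol
C3H6 remaining = 1.722 − 1.389 = 0.3330 mol
mass = 0.3330 × 42.08 = 14.01 g

14.0 g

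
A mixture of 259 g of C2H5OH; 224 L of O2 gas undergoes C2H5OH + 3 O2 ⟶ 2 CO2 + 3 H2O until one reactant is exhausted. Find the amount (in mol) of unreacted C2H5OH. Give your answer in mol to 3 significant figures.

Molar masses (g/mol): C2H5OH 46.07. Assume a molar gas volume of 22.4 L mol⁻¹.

2.29 mol

n(C2H5OH) = 259.0 / 46.07 = 5.622 mol
n(O2) = 224.0 / 22.4 = 10.00 mol
n/ν → C2H5OH: 5.622, O2: 3.333; O2 is limiting.
C2H5OH consumed = (1/3) × 10.00 = 3.333 mol
C2H5OH remaining = 5.622 − 3.333 = 2.289 mol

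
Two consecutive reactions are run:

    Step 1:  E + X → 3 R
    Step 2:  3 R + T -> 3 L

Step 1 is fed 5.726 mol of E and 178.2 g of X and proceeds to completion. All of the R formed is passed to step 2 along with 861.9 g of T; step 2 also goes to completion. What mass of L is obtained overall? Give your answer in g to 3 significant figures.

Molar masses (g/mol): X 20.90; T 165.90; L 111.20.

Step 1:
n(E) = 5.726 mol
n(X) = 178.2 / 20.90 = 8.526 mol
n/ν for E = 5.726/1 = 5.726
n/ν for X = 8.526/1 = 8.526
Smallest n/ν is E → limiting reagent.
n(R) produced = (3/1) × 5.726 = 17.18 mol
Step 2:
n(R) available = 17.18 mol
n(T) = 861.9 / 165.90 = 5.195 mol
n/ν for R = 17.18/3 = 5.727
n/ν for T = 5.195/1 = 5.195
Smallest n/ν is T → limiting reagent.
n(L) = (3/1) × 5.195 = 15.59 mol
mass = 15.59 × 111.20 = 1734 g

1730 g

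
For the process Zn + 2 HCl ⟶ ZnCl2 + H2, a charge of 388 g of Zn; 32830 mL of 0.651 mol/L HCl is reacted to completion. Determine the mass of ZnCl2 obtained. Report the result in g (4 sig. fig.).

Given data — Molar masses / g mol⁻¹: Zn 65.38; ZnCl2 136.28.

808.8 g

n(Zn) = 388.0 / 65.38 = 5.935 mol
n(HCl) = 0.651 × 32830/1000 = 21.37 mol
n/ν → Zn: 5.935, HCl: 10.69; Zn is limiting.
n(ZnCl2) = (1/1) × 5.935 = 5.935 mol
mass = 5.935 × 136.28 = 808.8 g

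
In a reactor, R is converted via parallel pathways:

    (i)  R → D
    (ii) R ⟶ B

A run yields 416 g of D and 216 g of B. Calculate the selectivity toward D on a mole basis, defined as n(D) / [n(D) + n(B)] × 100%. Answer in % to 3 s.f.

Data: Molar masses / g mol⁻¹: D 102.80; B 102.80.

n(D) = 416 / 102.80 = 4.047 mol
n(B) = 216 / 102.80 = 2.101 mol
selectivity = 4.047/(4.047+2.101) × 100 = 65.83 %

65.8 %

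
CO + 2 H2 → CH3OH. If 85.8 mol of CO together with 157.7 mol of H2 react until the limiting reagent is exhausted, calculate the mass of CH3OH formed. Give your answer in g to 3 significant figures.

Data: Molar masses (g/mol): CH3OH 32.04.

n(CO) = 85.80 mol
n(H2) = 157.7 mol
n/ν for CO = 85.80/1 = 85.80
n/ν for H2 = 157.7/2 = 78.85
Smallest n/ν is H2 → limiting reagent.
n(CH3OH) = (1/2) × 157.7 = 78.85 mol
mass = 78.85 × 32.04 = 2526 g

2530 g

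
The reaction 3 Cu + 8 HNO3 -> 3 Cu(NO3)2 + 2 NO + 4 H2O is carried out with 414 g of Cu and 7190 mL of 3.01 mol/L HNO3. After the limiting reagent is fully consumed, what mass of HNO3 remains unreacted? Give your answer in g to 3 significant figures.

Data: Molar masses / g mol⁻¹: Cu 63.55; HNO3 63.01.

269 g

n(Cu) = 414.0 / 63.55 = 6.515 mol
n(HNO3) = 3.01 × 7190/1000 = 21.64 mol
n/ν → Cu: 2.172, HNO3: 2.705; Cu is limiting.
HNO3 consumed = (8/3) × 6.515 = 17.37 mol
HNO3 remaining = 21.64 − 17.37 = 4.270 mol
mass = 4.270 × 63.01 = 269.1 g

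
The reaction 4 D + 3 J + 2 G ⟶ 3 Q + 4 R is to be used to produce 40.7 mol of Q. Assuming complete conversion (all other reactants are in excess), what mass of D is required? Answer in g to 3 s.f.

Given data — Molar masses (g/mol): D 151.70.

n(Q) = 40.70 mol
n(D) = (4/3) × 40.70 = 54.27 mol
mass = 54.27 × 151.70 = 8233 g

8230 g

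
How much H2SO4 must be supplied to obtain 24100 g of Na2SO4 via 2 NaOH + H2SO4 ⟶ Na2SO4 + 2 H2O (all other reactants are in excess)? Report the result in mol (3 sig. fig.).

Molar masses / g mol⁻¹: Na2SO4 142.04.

170 mol

n(Na2SO4) = 24100 / 142.04 = 169.7 mol
n(H2SO4) = (1/1) × 169.7 = 169.7 mol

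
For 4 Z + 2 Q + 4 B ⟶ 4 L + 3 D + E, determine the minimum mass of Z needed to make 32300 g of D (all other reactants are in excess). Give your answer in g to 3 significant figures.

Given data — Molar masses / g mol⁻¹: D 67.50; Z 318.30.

n(D) = 32300 / 67.50 = 478.5 mol
n(Z) = (4/3) × 478.5 = 638.0 mol
mass = 638.0 × 318.30 = 203100 g

203000 g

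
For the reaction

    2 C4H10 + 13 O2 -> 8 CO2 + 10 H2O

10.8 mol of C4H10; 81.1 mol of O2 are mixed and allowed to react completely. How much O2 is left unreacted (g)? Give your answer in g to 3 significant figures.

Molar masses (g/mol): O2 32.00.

349 g

n(C4H10) = 10.80 mol
n(O2) = 81.10 mol
n/ν → C4H10: 5.400, O2: 6.238; C4H10 is limiting.
O2 consumed = (13/2) × 10.80 = 70.20 mol
O2 remaining = 81.10 − 70.20 = 10.90 mol
mass = 10.90 × 32.00 = 348.8 g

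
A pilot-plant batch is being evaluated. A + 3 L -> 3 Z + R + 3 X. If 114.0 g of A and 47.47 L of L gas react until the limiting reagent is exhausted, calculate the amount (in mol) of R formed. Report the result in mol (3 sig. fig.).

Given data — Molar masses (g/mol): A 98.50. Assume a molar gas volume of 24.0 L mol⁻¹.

0.659 mol

n(A) = 114.0 / 98.50 = 1.157 mol
n(L) = 47.47 / 24.0 = 1.978 mol
n/ν → A: 1.157, L: 0.6593; L is limiting.
n(R) = (1/3) × 1.978 = 0.6593 mol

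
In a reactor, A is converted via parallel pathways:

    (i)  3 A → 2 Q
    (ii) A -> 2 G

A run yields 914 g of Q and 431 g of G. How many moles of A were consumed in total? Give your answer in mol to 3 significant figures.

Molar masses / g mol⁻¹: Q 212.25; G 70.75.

9.51 mol

n(Q) = 914 / 212.25 = 4.306 mol
n(G) = 431 / 70.75 = 6.092 mol
n(A) via (i) = (3/2)×4.306 = 6.459 mol
n(A) via (ii) = (1/2)×6.092 = 3.046 mol
total n(A) = 6.459 + 3.046 = 9.505 mol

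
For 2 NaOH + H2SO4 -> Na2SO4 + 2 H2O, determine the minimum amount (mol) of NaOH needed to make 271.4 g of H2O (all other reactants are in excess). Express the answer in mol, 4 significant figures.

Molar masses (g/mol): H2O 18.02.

n(H2O) = 271.4 / 18.02 = 15.06 mol
n(NaOH) = (2/2) × 15.06 = 15.06 mol

15.06 mol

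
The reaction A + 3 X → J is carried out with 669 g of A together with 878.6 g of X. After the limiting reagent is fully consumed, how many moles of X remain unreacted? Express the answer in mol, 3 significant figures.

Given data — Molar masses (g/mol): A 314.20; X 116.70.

1.14 mol

n(A) = 669.0 / 314.20 = 2.129 mol
n(X) = 878.6 / 116.70 = 7.529 mol
n/ν for A = 2.129/1 = 2.129
n/ν for X = 7.529/3 = 2.510
Smallest n/ν is A → limiting reagent.
X consumed = (3/1) × 2.129 = 6.387 mol
X remaining = 7.529 − 6.387 = 1.142 mol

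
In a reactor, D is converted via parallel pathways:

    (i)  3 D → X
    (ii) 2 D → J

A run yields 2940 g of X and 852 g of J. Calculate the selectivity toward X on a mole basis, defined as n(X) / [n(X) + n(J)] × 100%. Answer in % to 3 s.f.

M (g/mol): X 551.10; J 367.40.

n(X) = 2940 / 551.10 = 5.335 mol
n(J) = 852 / 367.40 = 2.319 mol
selectivity = 5.335/(5.335+2.319) × 100 = 69.70 %

69.7 %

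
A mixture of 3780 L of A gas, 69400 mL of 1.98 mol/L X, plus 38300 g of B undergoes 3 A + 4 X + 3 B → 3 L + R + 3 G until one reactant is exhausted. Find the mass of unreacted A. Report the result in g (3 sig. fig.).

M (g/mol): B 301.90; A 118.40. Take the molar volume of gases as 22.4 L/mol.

n(A) = 3780 / 22.4 = 168.8 mol
n(X) = 1.98 × 69400/1000 = 137.4 mol
n(B) = 38300 / 301.90 = 126.9 mol
n/ν → A: 56.27, X: 34.35, B: 42.30; X is limiting.
A consumed = (3/4) × 137.4 = 103.1 mol
A remaining = 168.8 − 103.1 = 65.70 mol
mass = 65.70 × 118.40 = 7779 g

7780 g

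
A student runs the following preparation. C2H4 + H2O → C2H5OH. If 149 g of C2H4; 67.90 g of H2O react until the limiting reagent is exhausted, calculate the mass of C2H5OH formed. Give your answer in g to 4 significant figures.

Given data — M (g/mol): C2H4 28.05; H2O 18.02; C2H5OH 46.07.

n(C2H4) = 149.0 / 28.05 = 5.312 mol
n(H2O) = 67.90 / 18.02 = 3.768 mol
n/ν → C2H4: 5.312, H2O: 3.768; H2O is limiting.
n(C2H5OH) = (1/1) × 3.768 = 3.768 mol
mass = 3.768 × 46.07 = 173.6 g

173.6 g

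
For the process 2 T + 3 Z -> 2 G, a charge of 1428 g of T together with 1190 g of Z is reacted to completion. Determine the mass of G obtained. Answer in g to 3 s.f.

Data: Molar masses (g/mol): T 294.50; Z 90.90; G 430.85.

2090 g

n(T) = 1428 / 294.50 = 4.849 mol
n(Z) = 1190 / 90.90 = 13.09 mol
n/ν for T = 4.849/2 = 2.425
n/ν for Z = 13.09/3 = 4.363
Smallest n/ν is T → limiting reagent.
n(G) = (2/2) × 4.849 = 4.849 mol
mass = 4.849 × 430.85 = 2089 g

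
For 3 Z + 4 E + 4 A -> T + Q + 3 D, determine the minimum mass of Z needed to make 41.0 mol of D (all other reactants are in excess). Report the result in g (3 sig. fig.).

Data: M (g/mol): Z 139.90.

n(D) = 41.00 mol
n(Z) = (3/3) × 41.00 = 41.00 mol
mass = 41.00 × 139.90 = 5736 g

5740 g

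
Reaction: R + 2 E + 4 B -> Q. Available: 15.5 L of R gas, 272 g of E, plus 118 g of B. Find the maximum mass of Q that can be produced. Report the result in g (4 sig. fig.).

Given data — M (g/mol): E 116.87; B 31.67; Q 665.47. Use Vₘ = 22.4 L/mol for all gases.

n(R) = 15.50 / 22.4 = 0.6920 mol
n(E) = 272.0 / 116.87 = 2.327 mol
n(B) = 118.0 / 31.67 = 3.726 mol
n/ν for R = 0.6920/1 = 0.6920
n/ν for E = 2.327/2 = 1.164
n/ν for B = 3.726/4 = 0.9315
Smallest n/ν is R → limiting reagent.
n(Q) = (1/1) × 0.6920 = 0.6920 mol
mass = 0.6920 × 665.47 = 460.5 g

460.5 g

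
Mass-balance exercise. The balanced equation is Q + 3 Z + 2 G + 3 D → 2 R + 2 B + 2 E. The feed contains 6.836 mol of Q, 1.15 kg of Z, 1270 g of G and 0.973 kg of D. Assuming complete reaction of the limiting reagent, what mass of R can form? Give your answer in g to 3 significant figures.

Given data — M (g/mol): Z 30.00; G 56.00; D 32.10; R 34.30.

469 g

n(Q) = 6.836 mol
n(Z) = 1.150×1000 / 30.00 = 38.33 mol
n(G) = 1270 / 56.00 = 22.68 mol
n(D) = 0.9730×1000 / 32.10 = 30.31 mol
n/ν for Q = 6.836/1 = 6.836
n/ν for Z = 38.33/3 = 12.78
n/ν for G = 22.68/2 = 11.34
n/ν for D = 30.31/3 = 10.10
Smallest n/ν is Q → limiting reagent.
n(R) = (2/1) × 6.836 = 13.67 mol
mass = 13.67 × 34.30 = 468.9 g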